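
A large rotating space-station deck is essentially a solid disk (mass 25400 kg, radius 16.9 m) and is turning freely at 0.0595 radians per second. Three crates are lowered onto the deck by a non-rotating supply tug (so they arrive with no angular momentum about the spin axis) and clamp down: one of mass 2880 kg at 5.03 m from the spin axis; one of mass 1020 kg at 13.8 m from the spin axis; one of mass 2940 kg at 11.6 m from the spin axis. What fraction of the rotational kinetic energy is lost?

fraction ≈ 0.154

No external torque acts about the spin axis; L_before = L_after.
I_p = ½(25400)(16.9)² = 3.627e+06 kg·m².
Added inertia Σmr² = (2880)(5.03)² + (1020)(13.8)² + (2940)(11.6)² = 6.627e+05 kg·m²; I_f = 3.627e+06 + 6.627e+05 = 4.290e+06 kg·m².
ω_f = I_p ω_i / I_f = (3.627e+06)(0.0595) / 4.290e+06 = 0.05031 rad/s.
KE_i = ½(3.627e+06)(0.05950 rad/s)² = 6421 J; KE_f = ½(4.290e+06)(0.05031)² = 5429 J.
Fraction lost = 0.1545.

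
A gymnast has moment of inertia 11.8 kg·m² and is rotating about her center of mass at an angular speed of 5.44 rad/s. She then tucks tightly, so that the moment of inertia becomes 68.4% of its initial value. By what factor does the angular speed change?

ω₂/ω₁ ≈ 1.46

No external torque acts about the spin axis, so angular momentum is conserved.
I₂ = 0.684 × 11.8 = 8.071 kg·m².
ω₂/ω₁ = I₁/I₂ = 11.80 / 8.071 = 1.462.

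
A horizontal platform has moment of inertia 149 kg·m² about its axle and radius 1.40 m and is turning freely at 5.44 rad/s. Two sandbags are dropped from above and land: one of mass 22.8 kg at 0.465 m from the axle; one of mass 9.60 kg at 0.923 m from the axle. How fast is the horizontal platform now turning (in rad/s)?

ω_f ≈ 5.00 rad/s

The added mass arrives with no angular momentum about the axle, and any external torque about the axle is negligible, so the system's angular momentum is conserved.
Added inertia Σmr² = (22.8)(0.465)² + (9.60)(0.923)² = 13.11 kg·m²; I_f = 149.0 + 13.11 = 162.1 kg·m².
ω_f = I_p ω_i / I_f = (149.0)(5.44) / 162.1 = 5.000 rad/s.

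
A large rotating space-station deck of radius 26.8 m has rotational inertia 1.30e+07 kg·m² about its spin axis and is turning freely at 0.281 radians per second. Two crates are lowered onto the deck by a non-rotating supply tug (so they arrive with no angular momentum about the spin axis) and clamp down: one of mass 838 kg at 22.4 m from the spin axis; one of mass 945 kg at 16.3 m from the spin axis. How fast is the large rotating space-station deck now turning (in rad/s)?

No external torque acts about the spin axis; L_before = L_after.
Added inertia Σmr² = (838)(22.4)² + (945)(16.3)² = 6.716e+05 kg·m²; I_f = 1.300e+07 + 6.716e+05 = 1.367e+07 kg·m².
ω_f = I_p ω_i / I_f = (1.300e+07)(0.281) / 1.367e+07 = 0.2672 rad/s.

ω_f ≈ 0.267 rad/s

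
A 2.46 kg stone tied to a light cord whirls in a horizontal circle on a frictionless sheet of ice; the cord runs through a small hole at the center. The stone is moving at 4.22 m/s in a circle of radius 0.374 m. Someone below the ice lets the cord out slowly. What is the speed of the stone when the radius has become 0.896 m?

The only horizontal force on the mass is along the cord (radial), so it exerts no torque about the hole and angular momentum m v r is conserved.
v₂ = v₁ r₁ / r₂ = (4.22)(0.374) / (0.896) = 1.761 m/s.

v₂ ≈ 1.76 m/s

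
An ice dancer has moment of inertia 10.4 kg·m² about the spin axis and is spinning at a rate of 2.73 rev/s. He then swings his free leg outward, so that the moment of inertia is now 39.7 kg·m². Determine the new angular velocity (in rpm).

ω₂ ≈ 42.9 rpm

No external torque acts about the spin axis, so angular momentum is conserved.
ω₂ = I₁ω₁ / I₂ = (10.40)(2.73 rev/s) / (39.70) = 0.7152 rev/s = 42.91 rpm.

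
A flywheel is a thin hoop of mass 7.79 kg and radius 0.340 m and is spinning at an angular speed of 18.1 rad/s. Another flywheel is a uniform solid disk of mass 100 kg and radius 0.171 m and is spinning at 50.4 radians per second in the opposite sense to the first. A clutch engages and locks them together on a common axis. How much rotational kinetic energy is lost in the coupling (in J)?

No external torque acts about the common axis, so total angular momentum is conserved.
Moments of inertia: I_A = (7.79)(0.340)² = 0.9005 kg·m²; I_B = ½(100)(0.171)² = 1.462 kg·m².
Taking A's sense as positive: L = (0.9005)(18.1) − (1.462)(50.4) = -57.39 kg·m²·rad/s.
Combined I = 0.9005 + 1.462 = 2.363 kg·m².
ω_f = L / I = -57.39 / 2.363 = -24.29 rad/s.
KE_i = ½ΣIω² = 2004 J; KE_f = ½(2.363)(24.29)² = 697.0 J.

ΔKE lost ≈ 1310 J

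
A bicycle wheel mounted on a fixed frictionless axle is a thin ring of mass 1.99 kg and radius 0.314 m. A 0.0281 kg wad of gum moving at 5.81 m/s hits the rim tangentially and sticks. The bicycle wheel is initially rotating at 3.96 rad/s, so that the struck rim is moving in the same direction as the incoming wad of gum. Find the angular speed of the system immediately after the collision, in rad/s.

The axle reaction passes through the axle and exerts no torque about it; angular momentum about the axle is conserved through the impact.
I_p = (1.99)(0.314)² = 0.1962 kg·m². Taking the sense of the wad of gum's angular momentum as positive, L_{wad} = m v R = (0.0281)(5.81)(0.314) = 0.05126 kg·m²/s.
L_i = +I_p ω_p + m v R = +(0.1962)(3.96) + 0.05126 = 0.8282 kg·m²/s.
After sticking, I_f = I_p + m R² = 0.1962 + (0.0281)(0.314)² = 0.1990 kg·m².
ω_f = L_i / I_f = 0.8282 / 0.1990 = 4.162 rad/s.

|ω_f| ≈ 4.16 rad/s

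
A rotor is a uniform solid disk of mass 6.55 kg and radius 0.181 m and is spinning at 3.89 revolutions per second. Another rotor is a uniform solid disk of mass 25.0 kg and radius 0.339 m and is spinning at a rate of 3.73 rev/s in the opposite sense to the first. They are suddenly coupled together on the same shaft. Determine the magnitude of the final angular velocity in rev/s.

|ω_f| ≈ 3.20 rev/s

The coupling torques are internal; angular momentum about the shared axis is conserved.
Moments of inertia: I_A = ½(6.55)(0.181)² = 0.1073 kg·m²; I_B = ½(25.0)(0.339)² = 1.437 kg·m².
Taking A's sense as positive: L = (0.1073)(3.89) − (1.437)(3.73) = -4.941 kg·m²·rev/s.
Combined I = 0.1073 + 1.437 = 1.544 kg·m².
ω_f = L / I = -4.941 / 1.544 = -3.200 rev/s.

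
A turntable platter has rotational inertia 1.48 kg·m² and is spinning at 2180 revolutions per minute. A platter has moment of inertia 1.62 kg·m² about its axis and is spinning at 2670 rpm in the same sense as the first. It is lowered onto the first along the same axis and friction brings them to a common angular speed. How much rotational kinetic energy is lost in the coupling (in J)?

The coupling torques are internal; angular momentum about the shared axis is conserved.
Taking A's sense as positive: L = (1.480)(2180) + (1.620)(2670) = 7552 kg·m²·rpm.
Combined I = 1.480 + 1.620 = 3.100 kg·m².
ω_f = L / I = 7552 / 3.100 = 2436 rpm.
KE_i = ½ΣIω² = 1.019e+05 J; KE_f = ½(3.100)(255.1)² = 1.009e+05 J.

ΔKE lost ≈ 1020 J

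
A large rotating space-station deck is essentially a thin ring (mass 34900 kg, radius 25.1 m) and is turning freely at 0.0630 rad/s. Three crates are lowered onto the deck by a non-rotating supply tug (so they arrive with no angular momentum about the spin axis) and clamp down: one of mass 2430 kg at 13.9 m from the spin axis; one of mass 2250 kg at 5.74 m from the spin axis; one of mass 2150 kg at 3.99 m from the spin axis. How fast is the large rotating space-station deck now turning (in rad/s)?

The added mass arrives with no angular momentum about the spin axis, and any external torque about the spin axis is negligible, so the system's angular momentum is conserved.
I_p = (34900)(25.1)² = 2.199e+07 kg·m².
Added inertia Σmr² = (2430)(13.9)² + (2250)(5.74)² + (2150)(3.99)² = 5.779e+05 kg·m²; I_f = 2.199e+07 + 5.779e+05 = 2.257e+07 kg·m².
ω_f = I_p ω_i / I_f = (2.199e+07)(0.0630) / 2.257e+07 = 0.06139 rad/s.

ω_f ≈ 0.0614 rad/s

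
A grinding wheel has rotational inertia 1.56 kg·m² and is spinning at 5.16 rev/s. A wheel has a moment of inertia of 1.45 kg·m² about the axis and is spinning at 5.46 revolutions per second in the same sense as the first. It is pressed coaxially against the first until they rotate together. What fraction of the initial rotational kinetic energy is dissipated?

The coupling torques are internal; angular momentum about the shared axis is conserved.
Taking A's sense as positive: L = (1.560)(5.16) + (1.450)(5.46) = 15.97 kg·m²·rev/s.
Combined I = 1.560 + 1.450 = 3.010 kg·m².
ω_f = L / I = 15.97 / 3.010 = 5.305 rev/s.
KE_i = ½ΣIω² = 1673 J; KE_f = ½(3.010)(33.33)² = 1672 J.
Fraction dissipated = (KE_i − KE_f)/KE_i = 0.0007979.

fraction ≈ 0.000798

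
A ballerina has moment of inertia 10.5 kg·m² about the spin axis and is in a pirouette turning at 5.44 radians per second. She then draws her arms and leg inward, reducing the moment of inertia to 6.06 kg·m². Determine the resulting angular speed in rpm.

With no external torque about the axis, L is conserved: I₁ω₁ = I₂ω₂.
ω₂ = I₁ω₁ / I₂ = (10.50)(5.44 rad/s) / (6.060) = 9.426 rad/s = 90.01 rpm.

ω₂ ≈ 90.0 rpm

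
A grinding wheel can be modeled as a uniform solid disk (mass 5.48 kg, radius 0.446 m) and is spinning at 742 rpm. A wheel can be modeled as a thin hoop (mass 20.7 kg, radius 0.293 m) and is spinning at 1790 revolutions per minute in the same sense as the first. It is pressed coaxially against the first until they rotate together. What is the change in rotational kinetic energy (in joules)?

The coupling torques are internal; angular momentum about the shared axis is conserved.
Moments of inertia: I_A = ½(5.48)(0.446)² = 0.5450 kg·m²; I_B = (20.7)(0.293)² = 1.777 kg·m².
Taking A's sense as positive: L = (0.5450)(742) + (1.777)(1790) = 3585 kg·m²·rpm.
Combined I = 0.5450 + 1.777 = 2.322 kg·m².
ω_f = L / I = 3585 / 2.322 = 1544 rpm.
KE_i = ½ΣIω² = 32870 J; KE_f = ½(2.322)(161.7)² = 30350 J.

ΔKE ≈ -2510 J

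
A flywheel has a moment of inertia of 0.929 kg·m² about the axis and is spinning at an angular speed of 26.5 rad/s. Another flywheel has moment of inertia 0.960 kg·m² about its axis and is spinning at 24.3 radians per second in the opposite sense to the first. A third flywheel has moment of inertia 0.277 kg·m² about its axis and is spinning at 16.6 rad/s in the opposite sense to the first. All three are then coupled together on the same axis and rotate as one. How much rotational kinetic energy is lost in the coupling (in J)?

ΔKE lost ≈ 645 J

No external torque acts about the common axis, so total angular momentum is conserved.
Taking A's sense as positive: L = (0.9290)(26.5) − (0.9600)(24.3) − (0.2770)(16.6) = -3.308 kg·m²·rad/s.
Combined I = 0.9290 + 0.9600 + 0.2770 = 2.166 kg·m².
ω_f = L / I = -3.308 / 2.166 = -1.527 rad/s.
KE_i = ½ΣIω² = 647.8 J; KE_f = ½(2.166)(1.527)² = 2.526 J.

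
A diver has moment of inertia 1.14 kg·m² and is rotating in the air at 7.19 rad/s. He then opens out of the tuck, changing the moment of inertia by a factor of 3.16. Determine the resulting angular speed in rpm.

ω₂ ≈ 21.7 rpm

No external torque acts about the spin axis, so angular momentum is conserved.
I₂ = 3.16 × 1.14 = 3.602 kg·m².
ω₂ = I₁ω₁ / I₂ = (1.140)(7.19 rad/s) / (3.602) = 2.275 rad/s = 21.73 rpm.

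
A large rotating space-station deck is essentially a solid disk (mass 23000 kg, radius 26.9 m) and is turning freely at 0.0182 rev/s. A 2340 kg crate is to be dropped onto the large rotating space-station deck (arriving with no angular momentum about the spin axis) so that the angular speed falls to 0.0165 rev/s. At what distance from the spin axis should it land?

r ≈ 19.1 m

The added mass arrives with no angular momentum about the spin axis, and any external torque about the spin axis is negligible, so the system's angular momentum is conserved.
I_p = ½(23000)(26.9)² = 8.322e+06 kg·m².
I_p ω_i = (I_p + m r²) ω_f ⇒ m r² = I_p(ω_i/ω_f − 1) = 8.322e+06(0.0182/0.0165 − 1) = 8.574e+05 kg·m².
r = √(8.574e+05/2340) = 19.14 m.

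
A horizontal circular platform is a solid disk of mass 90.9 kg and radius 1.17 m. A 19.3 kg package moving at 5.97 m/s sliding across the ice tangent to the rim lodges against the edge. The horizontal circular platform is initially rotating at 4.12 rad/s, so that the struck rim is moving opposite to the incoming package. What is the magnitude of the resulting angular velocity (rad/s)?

|ω_f| ≈ 1.37 rad/s

About the central axle the impulsive forces during the collision are internal, so angular momentum about that axis is conserved.
I_p = ½(90.9)(1.17)² = 62.22 kg·m². Taking the sense of the package's angular momentum as positive, L_{package} = m v R = (19.3)(5.97)(1.17) = 134.8 kg·m²/s.
L_i = −I_p ω_p + m v R = −(62.22)(4.12) + 134.8 = -121.5 kg·m²/s.
After sticking, I_f = I_p + m R² = 62.22 + (19.3)(1.17)² = 88.64 kg·m².
ω_f = L_i / I_f = -121.5 / 88.64 = -1.371 rad/s.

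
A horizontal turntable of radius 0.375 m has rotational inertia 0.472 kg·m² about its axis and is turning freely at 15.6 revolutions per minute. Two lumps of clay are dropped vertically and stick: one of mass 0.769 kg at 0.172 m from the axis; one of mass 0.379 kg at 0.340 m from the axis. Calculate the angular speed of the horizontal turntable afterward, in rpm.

The added mass arrives with no angular momentum about the axis, and any external torque about the axis is negligible, so the system's angular momentum is conserved.
Added inertia Σmr² = (0.769)(0.172)² + (0.379)(0.340)² = 0.06656 kg·m²; I_f = 0.4720 + 0.06656 = 0.5386 kg·m².
ω_f = I_p ω_i / I_f = (0.4720)(15.6) / 0.5386 = 13.67 rpm.

ω_f ≈ 13.7 rpm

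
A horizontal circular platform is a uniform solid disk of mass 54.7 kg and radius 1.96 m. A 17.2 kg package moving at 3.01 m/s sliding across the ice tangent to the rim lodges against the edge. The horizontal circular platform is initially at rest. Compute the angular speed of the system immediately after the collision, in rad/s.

|ω_f| ≈ 0.593 rad/s

About the central axle the impulsive forces during the collision are internal, so angular momentum about that axis is conserved.
I_p = ½(54.7)(1.96)² = 105.1 kg·m². Taking the sense of the package's angular momentum as positive, L_{package} = m v R = (17.2)(3.01)(1.96) = 101.5 kg·m²/s.
L_i = 0 + 101.5 = 101.5 kg·m²/s.
After sticking, I_f = I_p + m R² = 105.1 + (17.2)(1.96)² = 171.1 kg·m².
ω_f = L_i / I_f = 101.5 / 171.1 = 0.5929 rad/s.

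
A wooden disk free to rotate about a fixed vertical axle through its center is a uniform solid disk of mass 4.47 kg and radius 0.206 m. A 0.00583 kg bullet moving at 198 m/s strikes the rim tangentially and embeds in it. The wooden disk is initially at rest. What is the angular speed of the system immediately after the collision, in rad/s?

About the axle the impulsive forces during the collision are internal, so angular momentum about that axis is conserved.
I_p = ½(4.47)(0.206)² = 0.09484 kg·m². Taking the sense of the bullet's angular momentum as positive, L_{bullet} = m v R = (0.00583)(198)(0.206) = 0.2378 kg·m²/s.
L_i = 0 + 0.2378 = 0.2378 kg·m²/s.
After sticking, I_f = I_p + m R² = 0.09484 + (0.00583)(0.206)² = 0.09509 kg·m².
ω_f = L_i / I_f = 0.2378 / 0.09509 = 2.501 rad/s.

|ω_f| ≈ 2.50 rad/s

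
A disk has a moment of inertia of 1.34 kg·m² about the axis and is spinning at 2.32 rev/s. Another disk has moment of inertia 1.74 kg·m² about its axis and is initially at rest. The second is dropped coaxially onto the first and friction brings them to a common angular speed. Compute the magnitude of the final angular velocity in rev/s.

No external torque acts about the common axis, so total angular momentum is conserved.
Taking A's sense as positive: L = (1.340)(2.32) = 3.109 kg·m²·rev/s.
Combined I = 1.340 + 1.740 = 3.080 kg·m².
ω_f = L / I = 3.109 / 3.080 = 1.009 rev/s.

|ω_f| ≈ 1.01 rev/s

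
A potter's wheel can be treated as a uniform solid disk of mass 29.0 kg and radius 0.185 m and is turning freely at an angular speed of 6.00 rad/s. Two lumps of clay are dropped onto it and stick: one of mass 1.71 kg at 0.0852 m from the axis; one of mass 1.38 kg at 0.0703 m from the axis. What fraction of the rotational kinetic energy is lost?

fraction ≈ 0.0373

No external torque acts about the axis; L_before = L_after.
I_p = ½(29.0)(0.185)² = 0.4963 kg·m².
Added inertia Σmr² = (1.71)(0.0852)² + (1.38)(0.0703)² = 0.01923 kg·m²; I_f = 0.4963 + 0.01923 = 0.5155 kg·m².
ω_f = I_p ω_i / I_f = (0.4963)(6.00) / 0.5155 = 5.776 rad/s.
KE_i = ½(0.4963)(6.000 rad/s)² = 8.933 J; KE_f = ½(0.5155)(5.776)² = 8.599 J.
Fraction lost = 0.03731.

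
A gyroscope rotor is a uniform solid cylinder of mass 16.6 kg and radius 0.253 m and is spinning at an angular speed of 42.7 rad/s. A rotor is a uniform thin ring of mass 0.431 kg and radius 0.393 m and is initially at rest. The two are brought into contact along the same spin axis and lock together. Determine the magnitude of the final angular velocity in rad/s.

The coupling torques are internal; angular momentum about the shared axis is conserved.
Moments of inertia: I_A = ½(16.6)(0.253)² = 0.5313 kg·m²; I_B = (0.431)(0.393)² = 0.06657 kg·m².
Taking A's sense as positive: L = (0.5313)(42.7) = 22.69 kg·m²·rad/s.
Combined I = 0.5313 + 0.06657 = 0.5978 kg·m².
ω_f = L / I = 22.69 / 0.5978 = 37.95 rad/s.

|ω_f| ≈ 37.9 rad/s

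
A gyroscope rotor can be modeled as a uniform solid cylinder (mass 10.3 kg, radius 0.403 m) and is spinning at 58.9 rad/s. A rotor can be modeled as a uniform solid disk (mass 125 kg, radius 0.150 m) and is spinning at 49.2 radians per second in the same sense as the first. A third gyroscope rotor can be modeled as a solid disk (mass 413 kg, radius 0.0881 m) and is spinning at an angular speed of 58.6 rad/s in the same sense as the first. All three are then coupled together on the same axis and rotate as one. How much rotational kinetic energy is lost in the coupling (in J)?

ΔKE lost ≈ 40.3 J

The coupling torques are internal; angular momentum about the shared axis is conserved.
Moments of inertia: I_A = ½(10.3)(0.403)² = 0.8364 kg·m²; I_B = ½(125)(0.150)² = 1.406 kg·m²; I_C = ½(413)(0.0881)² = 1.603 kg·m².
Taking A's sense as positive: L = (0.8364)(58.9) + (1.406)(49.2) + (1.603)(58.6) = 212.4 kg·m²·rad/s.
Combined I = 0.8364 + 1.406 + 1.603 = 3.845 kg·m².
ω_f = L / I = 212.4 / 3.845 = 55.23 rad/s.
KE_i = ½ΣIω² = 5905 J; KE_f = ½(3.845)(55.23)² = 5864 J.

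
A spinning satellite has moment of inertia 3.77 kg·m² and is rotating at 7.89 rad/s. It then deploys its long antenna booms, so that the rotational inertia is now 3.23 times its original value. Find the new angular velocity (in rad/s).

Angular momentum about the spin axis is conserved since the torque about it is zero.
I₂ = 3.23 × 3.77 = 12.18 kg·m².
ω₂ = I₁ω₁ / I₂ = (3.770)(7.89 rad/s) / (12.18) = 2.443 rad/s.

ω₂ ≈ 2.44 rad/s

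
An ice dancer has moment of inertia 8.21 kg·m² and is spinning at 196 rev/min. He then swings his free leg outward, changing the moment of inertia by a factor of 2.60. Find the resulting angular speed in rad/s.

No external torque acts about the spin axis, so angular momentum is conserved.
I₂ = 2.60 × 8.21 = 21.35 kg·m².
ω₂ = I₁ω₁ / I₂ = (8.210)(196 rpm) / (21.35) = 75.38 rpm = 7.894 rad/s.

ω₂ ≈ 7.89 rad/s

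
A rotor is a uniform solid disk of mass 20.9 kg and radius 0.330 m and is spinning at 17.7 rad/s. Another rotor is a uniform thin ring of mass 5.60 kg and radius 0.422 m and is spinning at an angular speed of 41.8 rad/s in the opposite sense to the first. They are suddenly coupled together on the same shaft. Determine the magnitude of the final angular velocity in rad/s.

|ω_f| ≈ 10.1 rad/s

No external torque acts about the common axis, so total angular momentum is conserved.
Moments of inertia: I_A = ½(20.9)(0.330)² = 1.138 kg·m²; I_B = (5.60)(0.422)² = 0.9973 kg·m².
Taking A's sense as positive: L = (1.138)(17.7) − (0.9973)(41.8) = -21.54 kg·m²·rad/s.
Combined I = 1.138 + 0.9973 = 2.135 kg·m².
ω_f = L / I = -21.54 / 2.135 = -10.09 rad/s.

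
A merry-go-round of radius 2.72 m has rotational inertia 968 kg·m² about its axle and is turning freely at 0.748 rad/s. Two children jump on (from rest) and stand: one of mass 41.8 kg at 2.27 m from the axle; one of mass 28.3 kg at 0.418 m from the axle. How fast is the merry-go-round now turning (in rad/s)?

No external torque acts about the axle; L_before = L_after.
Added inertia Σmr² = (41.8)(2.27)² + (28.3)(0.418)² = 220.3 kg·m²; I_f = 968.0 + 220.3 = 1188 kg·m².
ω_f = I_p ω_i / I_f = (968.0)(0.748) / 1188 = 0.6093 rad/s.

ω_f ≈ 0.609 rad/s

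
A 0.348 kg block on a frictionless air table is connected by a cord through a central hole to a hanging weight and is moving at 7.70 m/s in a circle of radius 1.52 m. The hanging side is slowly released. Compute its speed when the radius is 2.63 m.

v₂ ≈ 4.45 m/s

Central (radial) force ⇒ zero torque about the center ⇒ m v r is constant.
v₂ = v₁ r₁ / r₂ = (7.70)(1.52) / (2.63) = 4.450 m/s.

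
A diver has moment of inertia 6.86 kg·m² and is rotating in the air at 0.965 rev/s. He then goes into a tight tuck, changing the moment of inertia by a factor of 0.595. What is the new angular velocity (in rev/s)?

ω₂ ≈ 1.62 rev/s

No external torque acts about the spin axis, so angular momentum is conserved.
I₂ = 0.595 × 6.86 = 4.082 kg·m².
ω₂ = I₁ω₁ / I₂ = (6.860)(0.965 rev/s) / (4.082) = 1.622 rev/s.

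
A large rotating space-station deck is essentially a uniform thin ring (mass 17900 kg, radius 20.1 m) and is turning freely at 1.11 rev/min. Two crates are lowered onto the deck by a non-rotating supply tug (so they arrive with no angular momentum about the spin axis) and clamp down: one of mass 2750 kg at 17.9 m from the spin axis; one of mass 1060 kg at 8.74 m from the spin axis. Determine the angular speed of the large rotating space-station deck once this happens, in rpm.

ω_f ≈ 0.980 rpm

No external torque acts about the spin axis; L_before = L_after.
I_p = (17900)(20.1)² = 7.232e+06 kg·m².
Added inertia Σmr² = (2750)(17.9)² + (1060)(8.74)² = 9.621e+05 kg·m²; I_f = 7.232e+06 + 9.621e+05 = 8.194e+06 kg·m².
ω_f = I_p ω_i / I_f = (7.232e+06)(1.11) / 8.194e+06 = 0.9797 rpm.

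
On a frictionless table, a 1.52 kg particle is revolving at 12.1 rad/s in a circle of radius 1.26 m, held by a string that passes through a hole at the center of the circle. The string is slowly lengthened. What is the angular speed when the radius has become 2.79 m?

ω₂ ≈ 2.47 rad/s

The constraining force is radial, so m r² ω about the center is conserved.
ω₂ = ω₁ (r₁/r₂)² = (12.1)(1.26/2.79)² = 2.468 rad/s.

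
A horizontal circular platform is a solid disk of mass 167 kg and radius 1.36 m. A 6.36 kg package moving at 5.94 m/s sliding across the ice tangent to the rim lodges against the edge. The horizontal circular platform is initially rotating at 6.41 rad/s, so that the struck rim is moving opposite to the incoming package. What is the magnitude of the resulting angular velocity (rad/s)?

The axle reaction passes through the central axle and exerts no torque about it; angular momentum about the central axle is conserved through the impact.
I_p = ½(167)(1.36)² = 154.4 kg·m². Taking the sense of the package's angular momentum as positive, L_{package} = m v R = (6.36)(5.94)(1.36) = 51.38 kg·m²/s.
L_i = −I_p ω_p + m v R = −(154.4)(6.41) + 51.38 = -938.6 kg·m²/s.
After sticking, I_f = I_p + m R² = 154.4 + (6.36)(1.36)² = 166.2 kg·m².
ω_f = L_i / I_f = -938.6 / 166.2 = -5.647 rad/s.

|ω_f| ≈ 5.65 rad/s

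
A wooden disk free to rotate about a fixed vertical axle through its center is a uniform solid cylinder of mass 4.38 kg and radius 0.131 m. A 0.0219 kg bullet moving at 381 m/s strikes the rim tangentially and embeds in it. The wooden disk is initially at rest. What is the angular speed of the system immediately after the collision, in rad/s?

|ω_f| ≈ 28.8 rad/s

The axle reaction passes through the axle and exerts no torque about it; angular momentum about the axle is conserved through the impact.
I_p = ½(4.38)(0.131)² = 0.03758 kg·m². Taking the sense of the bullet's angular momentum as positive, L_{bullet} = m v R = (0.0219)(381)(0.131) = 1.093 kg·m²/s.
L_i = 0 + 1.093 = 1.093 kg·m²/s.
After sticking, I_f = I_p + m R² = 0.03758 + (0.0219)(0.131)² = 0.03796 kg·m².
ω_f = L_i / I_f = 1.093 / 0.03796 = 28.80 rad/s.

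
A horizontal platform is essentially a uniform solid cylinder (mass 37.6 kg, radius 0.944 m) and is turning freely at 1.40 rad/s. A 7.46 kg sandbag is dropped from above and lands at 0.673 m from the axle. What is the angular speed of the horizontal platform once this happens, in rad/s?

ω_f ≈ 1.17 rad/s

No external torque acts about the axle; L_before = L_after.
I_p = ½(37.6)(0.944)² = 16.75 kg·m².
Added inertia Σmr² = (7.46)(0.673)² = 3.379 kg·m²; I_f = 16.75 + 3.379 = 20.13 kg·m².
ω_f = I_p ω_i / I_f = (16.75)(1.40) / 20.13 = 1.165 rad/s.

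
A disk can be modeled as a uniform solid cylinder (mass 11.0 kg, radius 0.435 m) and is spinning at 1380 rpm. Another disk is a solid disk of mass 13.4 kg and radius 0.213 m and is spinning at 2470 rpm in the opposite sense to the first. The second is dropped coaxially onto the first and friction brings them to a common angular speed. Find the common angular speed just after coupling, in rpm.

The coupling torques are internal; angular momentum about the shared axis is conserved.
Moments of inertia: I_A = ½(11.0)(0.435)² = 1.041 kg·m²; I_B = ½(13.4)(0.213)² = 0.3040 kg·m².
Taking A's sense as positive: L = (1.041)(1380) − (0.3040)(2470) = 685.4 kg·m²·rpm.
Combined I = 1.041 + 0.3040 = 1.345 kg·m².
ω_f = L / I = 685.4 / 1.345 = 509.7 rpm.

|ω_f| ≈ 510 rpm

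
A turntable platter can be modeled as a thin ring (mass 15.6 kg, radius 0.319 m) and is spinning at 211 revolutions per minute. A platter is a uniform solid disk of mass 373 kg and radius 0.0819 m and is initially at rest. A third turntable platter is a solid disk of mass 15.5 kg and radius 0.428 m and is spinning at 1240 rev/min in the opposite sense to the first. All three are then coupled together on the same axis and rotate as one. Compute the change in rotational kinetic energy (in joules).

ΔKE ≈ -9740 J

The coupling torques are internal; angular momentum about the shared axis is conserved.
Moments of inertia: I_A = (15.6)(0.319)² = 1.587 kg·m²; I_B = ½(373)(0.0819)² = 1.251 kg·m²; I_C = ½(15.5)(0.428)² = 1.420 kg·m².
Taking A's sense as positive: L = (1.587)(211) − (1.420)(1240) = -1425 kg·m²·rpm.
Combined I = 1.587 + 1.251 + 1.420 = 4.258 kg·m².
ω_f = L / I = -1425 / 4.258 = -334.8 rpm.
KE_i = ½ΣIω² = 12360 J; KE_f = ½(4.258)(35.06)² = 2616 J.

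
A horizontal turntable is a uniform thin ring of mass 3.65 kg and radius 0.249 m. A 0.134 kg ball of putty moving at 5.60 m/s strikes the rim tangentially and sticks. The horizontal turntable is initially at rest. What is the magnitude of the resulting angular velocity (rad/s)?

About the axle the impulsive forces during the collision are internal, so angular momentum about that axis is conserved.
I_p = (3.65)(0.249)² = 0.2263 kg·m². Taking the sense of the ball of putty's angular momentum as positive, L_{ball} = m v R = (0.134)(5.60)(0.249) = 0.1868 kg·m²/s.
L_i = 0 + 0.1868 = 0.1868 kg·m²/s.
After sticking, I_f = I_p + m R² = 0.2263 + (0.134)(0.249)² = 0.2346 kg·m².
ω_f = L_i / I_f = 0.1868 / 0.2346 = 0.7964 rad/s.

|ω_f| ≈ 0.796 rad/s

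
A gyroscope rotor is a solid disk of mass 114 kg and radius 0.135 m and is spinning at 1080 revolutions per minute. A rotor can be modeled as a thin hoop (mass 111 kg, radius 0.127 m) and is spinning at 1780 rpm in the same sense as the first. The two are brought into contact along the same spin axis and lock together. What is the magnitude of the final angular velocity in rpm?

The coupling torques are internal; angular momentum about the shared axis is conserved.
Moments of inertia: I_A = ½(114)(0.135)² = 1.039 kg·m²; I_B = (111)(0.127)² = 1.790 kg·m².
Taking A's sense as positive: L = (1.039)(1080) + (1.790)(1780) = 4309 kg·m²·rpm.
Combined I = 1.039 + 1.790 = 2.829 kg·m².
ω_f = L / I = 4309 / 2.829 = 1523 rpm.

|ω_f| ≈ 1520 rpm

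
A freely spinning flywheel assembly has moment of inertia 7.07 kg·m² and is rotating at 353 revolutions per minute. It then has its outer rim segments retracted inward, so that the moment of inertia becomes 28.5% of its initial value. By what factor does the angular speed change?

No external torque acts about the spin axis, so angular momentum is conserved.
I₂ = 0.285 × 7.07 = 2.015 kg·m².
ω₂/ω₁ = I₁/I₂ = 7.070 / 2.015 = 3.509.

ω₂/ω₁ ≈ 3.51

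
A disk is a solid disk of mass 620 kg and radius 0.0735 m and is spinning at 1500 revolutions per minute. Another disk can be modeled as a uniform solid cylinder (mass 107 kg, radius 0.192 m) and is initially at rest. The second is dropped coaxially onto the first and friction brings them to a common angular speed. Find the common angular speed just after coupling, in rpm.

The coupling torques are internal; angular momentum about the shared axis is conserved.
Moments of inertia: I_A = ½(620)(0.0735)² = 1.675 kg·m²; I_B = ½(107)(0.192)² = 1.972 kg·m².
Taking A's sense as positive: L = (1.675)(1500) = 2512 kg·m²·rpm.
Combined I = 1.675 + 1.972 = 3.647 kg·m².
ω_f = L / I = 2512 / 3.647 = 688.8 rpm.

|ω_f| ≈ 689 rpm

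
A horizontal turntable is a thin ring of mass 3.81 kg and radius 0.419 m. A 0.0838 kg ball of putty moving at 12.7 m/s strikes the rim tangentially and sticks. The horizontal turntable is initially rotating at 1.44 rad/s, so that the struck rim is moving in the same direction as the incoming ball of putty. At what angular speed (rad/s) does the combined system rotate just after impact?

The axle reaction passes through the axle and exerts no torque about it; angular momentum about the axle is conserved through the impact.
I_p = (3.81)(0.419)² = 0.6689 kg·m². Taking the sense of the ball of putty's angular momentum as positive, L_{ball} = m v R = (0.0838)(12.7)(0.419) = 0.4459 kg·m²/s.
L_i = +I_p ω_p + m v R = +(0.6689)(1.44) + 0.4459 = 1.409 kg·m²/s.
After sticking, I_f = I_p + m R² = 0.6689 + (0.0838)(0.419)² = 0.6836 kg·m².
ω_f = L_i / I_f = 1.409 / 0.6836 = 2.061 rad/s.

|ω_f| ≈ 2.06 rad/s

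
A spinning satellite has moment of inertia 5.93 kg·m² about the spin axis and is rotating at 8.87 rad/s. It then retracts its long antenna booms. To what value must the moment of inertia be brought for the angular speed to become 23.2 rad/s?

With no external torque about the axis, L is conserved: I₁ω₁ = I₂ω₂.
I₂ = I₁ω₁ / ω₂ = (5.93)(8.87) / (23.2) = 2.267 kg·m².

I₂ ≈ 2.27 kg·m²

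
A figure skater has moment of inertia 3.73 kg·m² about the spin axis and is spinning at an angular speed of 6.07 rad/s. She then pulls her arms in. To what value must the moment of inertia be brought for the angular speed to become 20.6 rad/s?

Angular momentum about the spin axis is conserved since the torque about it is zero.
I₂ = I₁ω₁ / ω₂ = (3.73)(6.07) / (20.6) = 1.099 kg·m².

I₂ ≈ 1.10 kg·m²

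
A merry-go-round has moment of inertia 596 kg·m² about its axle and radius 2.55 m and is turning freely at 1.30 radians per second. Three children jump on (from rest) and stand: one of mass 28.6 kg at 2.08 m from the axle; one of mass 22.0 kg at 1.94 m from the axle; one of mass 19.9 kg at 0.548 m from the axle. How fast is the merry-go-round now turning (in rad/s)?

ω_f ≈ 0.958 rad/s

No external torque acts about the axle; L_before = L_after.
Added inertia Σmr² = (28.6)(2.08)² + (22.0)(1.94)² + (19.9)(0.548)² = 212.5 kg·m²; I_f = 596.0 + 212.5 = 808.5 kg·m².
ω_f = I_p ω_i / I_f = (596.0)(1.30) / 808.5 = 0.9583 rad/s.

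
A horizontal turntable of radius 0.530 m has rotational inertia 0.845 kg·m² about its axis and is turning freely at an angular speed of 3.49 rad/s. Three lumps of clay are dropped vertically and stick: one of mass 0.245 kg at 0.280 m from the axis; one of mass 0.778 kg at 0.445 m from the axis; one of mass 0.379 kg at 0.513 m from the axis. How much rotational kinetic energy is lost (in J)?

energy lost ≈ 1.26 J

The added mass arrives with no angular momentum about the axis, and any external torque about the axis is negligible, so the system's angular momentum is conserved.
Added inertia Σmr² = (0.245)(0.280)² + (0.778)(0.445)² + (0.379)(0.513)² = 0.2730 kg·m²; I_f = 0.8450 + 0.2730 = 1.118 kg·m².
ω_f = I_p ω_i / I_f = (0.8450)(3.49) / 1.118 = 2.638 rad/s.
KE_i = ½(0.8450)(3.490 rad/s)² = 5.146 J; KE_f = ½(1.118)(2.638)² = 3.889 J.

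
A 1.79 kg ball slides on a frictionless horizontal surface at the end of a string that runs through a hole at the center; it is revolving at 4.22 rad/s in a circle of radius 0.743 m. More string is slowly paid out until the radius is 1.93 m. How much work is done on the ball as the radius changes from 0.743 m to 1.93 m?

No torque about the axis ⇒ m r₁² ω₁ = m r₂² ω₂.
ω₂ = ω₁ (r₁/r₂)² = (4.22)(0.743/1.93)² = 0.6254 rad/s.
W = ΔKE = ½m(v₂² − v₁²) = -7.495 J.

W ≈ -7.49 J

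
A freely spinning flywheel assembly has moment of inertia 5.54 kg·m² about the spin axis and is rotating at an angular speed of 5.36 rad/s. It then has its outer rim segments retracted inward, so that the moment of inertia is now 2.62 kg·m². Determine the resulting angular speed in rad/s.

With no external torque about the axis, L is conserved: I₁ω₁ = I₂ω₂.
ω₂ = I₁ω₁ / I₂ = (5.540)(5.36 rad/s) / (2.620) = 11.33 rad/s.

ω₂ ≈ 11.3 rad/s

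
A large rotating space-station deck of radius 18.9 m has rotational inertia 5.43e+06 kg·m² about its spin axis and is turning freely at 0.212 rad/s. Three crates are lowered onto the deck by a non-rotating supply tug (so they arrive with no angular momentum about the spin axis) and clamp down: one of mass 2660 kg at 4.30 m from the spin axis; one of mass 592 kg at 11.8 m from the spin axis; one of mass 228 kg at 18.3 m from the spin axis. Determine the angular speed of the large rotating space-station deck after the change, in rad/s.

ω_f ≈ 0.204 rad/s

No external torque acts about the spin axis; L_before = L_after.
Added inertia Σmr² = (2660)(4.30)² + (592)(11.8)² + (228)(18.3)² = 2.080e+05 kg·m²; I_f = 5.430e+06 + 2.080e+05 = 5.638e+06 kg·m².
ω_f = I_p ω_i / I_f = (5.430e+06)(0.212) / 5.638e+06 = 0.2042 rad/s.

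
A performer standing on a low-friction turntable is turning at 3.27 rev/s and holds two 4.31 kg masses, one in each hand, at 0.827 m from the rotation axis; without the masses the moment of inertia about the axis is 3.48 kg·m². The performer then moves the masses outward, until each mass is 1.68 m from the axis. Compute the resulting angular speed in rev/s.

ω₂ ≈ 1.10 rev/s

No external torque acts about the spin axis, so angular momentum is conserved.
I₁ = 3.48 + 2(4.31)(0.827)² = 9.375 kg·m²; I₂ = 3.48 + 2(4.31)(1.68)² = 27.81 kg·m².
ω₂ = I₁ω₁ / I₂ = (9.375)(3.27 rev/s) / (27.81) = 1.102 rev/s.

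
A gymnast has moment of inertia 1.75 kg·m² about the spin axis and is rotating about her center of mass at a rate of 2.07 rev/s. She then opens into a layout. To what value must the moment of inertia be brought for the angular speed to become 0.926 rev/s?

No external torque acts about the spin axis, so angular momentum is conserved.
I₂ = I₁ω₁ / ω₂ = (1.75)(2.07) / (0.926) = 3.912 kg·m².

I₂ ≈ 3.91 kg·m²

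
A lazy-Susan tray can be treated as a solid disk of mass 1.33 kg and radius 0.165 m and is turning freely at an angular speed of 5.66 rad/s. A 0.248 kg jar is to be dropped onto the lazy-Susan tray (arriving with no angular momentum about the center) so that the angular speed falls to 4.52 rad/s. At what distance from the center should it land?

r ≈ 0.136 m

No external torque acts about the center; L_before = L_after.
I_p = ½(1.33)(0.165)² = 0.01810 kg·m².
I_p ω_i = (I_p + m r²) ω_f ⇒ m r² = I_p(ω_i/ω_f − 1) = 0.01810(5.66/4.52 − 1) = 0.004566 kg·m².
r = √(0.004566/0.248) = 0.1357 m.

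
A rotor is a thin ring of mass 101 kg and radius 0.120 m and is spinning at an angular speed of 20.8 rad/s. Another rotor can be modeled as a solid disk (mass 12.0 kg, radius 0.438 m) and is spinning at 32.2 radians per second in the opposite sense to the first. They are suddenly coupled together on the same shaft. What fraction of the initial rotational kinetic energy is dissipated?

The coupling torques are internal; angular momentum about the shared axis is conserved.
Moments of inertia: I_A = (101)(0.120)² = 1.454 kg·m²; I_B = ½(12.0)(0.438)² = 1.151 kg·m².
Taking A's sense as positive: L = (1.454)(20.8) − (1.151)(32.2) = -6.813 kg·m²·rad/s.
Combined I = 1.454 + 1.151 = 2.605 kg·m².
ω_f = L / I = -6.813 / 2.605 = -2.615 rad/s.
KE_i = ½ΣIω² = 911.4 J; KE_f = ½(2.605)(2.615)² = 8.907 J.
Fraction dissipated = (KE_i − KE_f)/KE_i = 0.9902.

fraction ≈ 0.990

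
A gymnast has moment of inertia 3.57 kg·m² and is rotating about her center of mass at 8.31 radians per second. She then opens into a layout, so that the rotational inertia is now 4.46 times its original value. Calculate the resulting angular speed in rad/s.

ω₂ ≈ 1.86 rad/s

With no external torque about the axis, L is conserved: I₁ω₁ = I₂ω₂.
I₂ = 4.46 × 3.57 = 15.92 kg·m².
ω₂ = I₁ω₁ / I₂ = (3.570)(8.31 rad/s) / (15.92) = 1.863 rad/s.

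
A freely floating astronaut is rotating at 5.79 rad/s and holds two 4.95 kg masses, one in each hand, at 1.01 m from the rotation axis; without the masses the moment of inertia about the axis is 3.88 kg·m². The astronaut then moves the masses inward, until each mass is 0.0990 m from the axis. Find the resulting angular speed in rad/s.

No external torque acts about the spin axis, so angular momentum is conserved.
I₁ = 3.88 + 2(4.95)(1.01)² = 13.98 kg·m²; I₂ = 3.88 + 2(4.95)(0.0990)² = 3.977 kg·m².
ω₂ = I₁ω₁ / I₂ = (13.98)(5.79 rad/s) / (3.977) = 20.35 rad/s.

ω₂ ≈ 20.4 rad/s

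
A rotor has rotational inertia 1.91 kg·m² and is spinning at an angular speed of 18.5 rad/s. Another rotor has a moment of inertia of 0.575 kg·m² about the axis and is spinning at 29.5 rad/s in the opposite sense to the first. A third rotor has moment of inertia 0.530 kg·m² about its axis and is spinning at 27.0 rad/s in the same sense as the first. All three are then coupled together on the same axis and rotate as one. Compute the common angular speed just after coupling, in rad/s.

No external torque acts about the common axis, so total angular momentum is conserved.
Taking A's sense as positive: L = (1.910)(18.5) − (0.5750)(29.5) + (0.5300)(27.0) = 32.68 kg·m²·rad/s.
Combined I = 1.910 + 0.5750 + 0.5300 = 3.015 kg·m².
ω_f = L / I = 32.68 / 3.015 = 10.84 rad/s.

|ω_f| ≈ 10.8 rad/s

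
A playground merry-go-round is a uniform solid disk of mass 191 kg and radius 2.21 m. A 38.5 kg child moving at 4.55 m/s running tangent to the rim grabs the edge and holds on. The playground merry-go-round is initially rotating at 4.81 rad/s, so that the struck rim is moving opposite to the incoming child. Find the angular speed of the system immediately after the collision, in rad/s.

|ω_f| ≈ 2.84 rad/s

The axle reaction passes through the axle and exerts no torque about it; angular momentum about the axle is conserved through the impact.
I_p = ½(191)(2.21)² = 466.4 kg·m². Taking the sense of the child's angular momentum as positive, L_{child} = m v R = (38.5)(4.55)(2.21) = 387.1 kg·m²/s.
L_i = −I_p ω_p + m v R = −(466.4)(4.81) + 387.1 = -1856 kg·m²/s.
After sticking, I_f = I_p + m R² = 466.4 + (38.5)(2.21)² = 654.5 kg·m².
ω_f = L_i / I_f = -1856 / 654.5 = -2.836 rad/s.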